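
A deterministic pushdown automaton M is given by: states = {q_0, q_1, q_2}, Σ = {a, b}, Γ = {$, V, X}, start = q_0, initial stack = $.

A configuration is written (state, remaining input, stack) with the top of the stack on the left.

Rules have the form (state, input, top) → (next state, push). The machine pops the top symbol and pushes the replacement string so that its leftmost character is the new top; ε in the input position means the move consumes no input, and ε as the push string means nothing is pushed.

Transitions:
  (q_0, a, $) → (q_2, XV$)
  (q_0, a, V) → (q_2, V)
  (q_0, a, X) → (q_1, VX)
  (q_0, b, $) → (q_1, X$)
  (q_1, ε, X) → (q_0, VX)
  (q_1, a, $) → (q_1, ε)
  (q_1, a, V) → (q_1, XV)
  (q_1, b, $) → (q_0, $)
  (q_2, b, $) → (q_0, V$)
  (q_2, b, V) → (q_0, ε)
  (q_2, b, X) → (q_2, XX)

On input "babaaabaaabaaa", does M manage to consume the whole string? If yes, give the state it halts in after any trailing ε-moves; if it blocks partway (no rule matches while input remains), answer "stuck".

q_2

(q_0, babaaabaaabaaa, $) ⊢ (q_1, abaaabaaabaaa, X$) ⊢ (q_0, abaaabaaabaaa, VX$) ⊢ (q_2, baaabaaabaaa, VX$) ⊢ (q_0, aaabaaabaaa, X$) ⊢ (q_1, aabaaabaaa, VX$) ⊢ (q_1, abaaabaaa, XVX$) ⊢ (q_0, abaaabaaa, VXVX$) ⊢ (q_2, baaabaaa, VXVX$) ⊢ (q_0, aaabaaa, XVX$) ⊢ (q_1, aabaaa, VXVX$) ⊢ (q_1, abaaa, XVXVX$) ⊢ (q_0, abaaa, VXVXVX$) ⊢ (q_2, baaa, VXVXVX$) ⊢ (q_0, aaa, XVXVX$) ⊢ (q_1, aa, VXVXVX$) ⊢ (q_1, a, XVXVXVX$) ⊢ (q_0, a, VXVXVXVX$) ⊢ (q_2, ε, VXVXVXVX$)
All input consumed; M is in state q_2.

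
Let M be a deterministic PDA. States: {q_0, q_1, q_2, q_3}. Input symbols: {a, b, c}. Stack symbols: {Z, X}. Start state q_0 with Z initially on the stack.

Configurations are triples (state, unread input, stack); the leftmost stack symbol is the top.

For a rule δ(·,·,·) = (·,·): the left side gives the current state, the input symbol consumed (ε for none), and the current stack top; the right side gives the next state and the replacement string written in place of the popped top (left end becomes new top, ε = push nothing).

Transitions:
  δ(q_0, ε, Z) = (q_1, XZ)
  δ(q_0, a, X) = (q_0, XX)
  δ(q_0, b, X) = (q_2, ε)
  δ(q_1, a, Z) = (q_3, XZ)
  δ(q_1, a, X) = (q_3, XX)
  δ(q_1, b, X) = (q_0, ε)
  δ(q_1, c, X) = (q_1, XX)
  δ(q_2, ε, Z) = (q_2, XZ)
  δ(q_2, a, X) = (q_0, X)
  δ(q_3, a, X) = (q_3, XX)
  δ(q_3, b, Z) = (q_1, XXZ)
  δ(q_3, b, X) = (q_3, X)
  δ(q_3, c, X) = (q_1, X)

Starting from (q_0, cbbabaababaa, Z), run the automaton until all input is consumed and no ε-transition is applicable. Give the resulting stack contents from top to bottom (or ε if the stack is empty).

(q_0, cbbabaababaa, Z) ⊢ (q_1, cbbabaababaa, XZ) ⊢ (q_1, bbabaababaa, XXZ) ⊢ (q_0, babaababaa, XZ) ⊢ (q_2, abaababaa, Z) ⊢ (q_2, abaababaa, XZ) ⊢ (q_0, baababaa, XZ) ⊢ (q_2, aababaa, Z) ⊢ (q_2, aababaa, XZ) ⊢ (q_0, ababaa, XZ) ⊢ (q_0, babaa, XXZ) ⊢ (q_2, abaa, XZ) ⊢ (q_0, baa, XZ) ⊢ (q_2, aa, Z) ⊢ (q_2, aa, XZ) ⊢ (q_0, a, XZ) ⊢ (q_0, ε, XXZ)
All input consumed in state q_0 with stack XXZ.

XXZ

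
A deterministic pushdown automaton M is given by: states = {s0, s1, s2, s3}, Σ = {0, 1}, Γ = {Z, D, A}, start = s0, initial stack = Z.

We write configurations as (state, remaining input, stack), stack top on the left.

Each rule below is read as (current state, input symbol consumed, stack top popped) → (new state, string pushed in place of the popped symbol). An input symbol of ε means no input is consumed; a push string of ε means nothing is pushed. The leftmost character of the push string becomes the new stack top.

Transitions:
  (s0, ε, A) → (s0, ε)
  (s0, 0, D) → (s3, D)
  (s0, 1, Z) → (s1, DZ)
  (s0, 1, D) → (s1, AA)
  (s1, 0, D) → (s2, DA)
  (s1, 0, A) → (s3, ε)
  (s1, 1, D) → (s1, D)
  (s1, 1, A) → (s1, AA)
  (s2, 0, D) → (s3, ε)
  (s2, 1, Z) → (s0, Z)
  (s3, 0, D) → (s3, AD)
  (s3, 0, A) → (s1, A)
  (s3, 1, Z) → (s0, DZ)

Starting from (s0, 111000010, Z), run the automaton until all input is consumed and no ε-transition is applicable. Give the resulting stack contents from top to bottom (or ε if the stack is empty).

(s0, 111000010, Z) ⊢ (s1, 11000010, DZ) ⊢ (s1, 1000010, DZ) ⊢ (s1, 000010, DZ) ⊢ (s2, 00010, DAZ) ⊢ (s3, 0010, AZ) ⊢ (s1, 010, AZ) ⊢ (s3, 10, Z) ⊢ (s0, 0, DZ) ⊢ (s3, ε, DZ)
All input consumed in state s3 with stack DZ.

DZ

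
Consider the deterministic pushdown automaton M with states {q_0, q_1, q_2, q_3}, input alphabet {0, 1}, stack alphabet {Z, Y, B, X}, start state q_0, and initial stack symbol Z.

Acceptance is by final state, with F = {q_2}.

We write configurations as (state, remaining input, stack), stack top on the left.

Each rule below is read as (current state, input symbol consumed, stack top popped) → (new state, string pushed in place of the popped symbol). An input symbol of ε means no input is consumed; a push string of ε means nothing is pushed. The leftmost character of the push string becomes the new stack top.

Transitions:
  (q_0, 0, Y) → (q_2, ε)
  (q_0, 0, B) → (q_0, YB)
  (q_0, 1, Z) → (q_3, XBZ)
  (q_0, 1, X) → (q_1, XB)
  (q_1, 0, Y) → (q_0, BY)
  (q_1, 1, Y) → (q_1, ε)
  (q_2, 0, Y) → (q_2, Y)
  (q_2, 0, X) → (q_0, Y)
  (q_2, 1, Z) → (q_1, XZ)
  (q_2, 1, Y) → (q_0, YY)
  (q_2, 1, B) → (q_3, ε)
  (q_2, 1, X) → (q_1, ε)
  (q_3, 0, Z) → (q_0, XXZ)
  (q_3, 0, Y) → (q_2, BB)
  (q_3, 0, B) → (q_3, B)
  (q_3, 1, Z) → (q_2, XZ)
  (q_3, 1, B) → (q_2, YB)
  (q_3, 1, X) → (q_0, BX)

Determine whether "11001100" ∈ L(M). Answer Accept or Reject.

Accept

(q_0, 11001100, Z)
  read 1, top Z: go to q_3, push XBZ → (q_3, 1001100, XBZ)
  read 1, top X: go to q_0, push BX → (q_0, 001100, BXBZ)
  read 0, top B: go to q_0, push YB → (q_0, 01100, YBXBZ)
  read 0, top Y: go to q_2, push ε → (q_2, 1100, BXBZ)
  read 1, top B: go to q_3, push ε → (q_3, 100, XBZ)
  read 1, top X: go to q_0, push BX → (q_0, 00, BXBZ)
  read 0, top B: go to q_0, push YB → (q_0, 0, YBXBZ)
  read 0, top Y: go to q_2, push ε → (q_2, ε, BXBZ)
All input consumed; state q_2 ∈ F.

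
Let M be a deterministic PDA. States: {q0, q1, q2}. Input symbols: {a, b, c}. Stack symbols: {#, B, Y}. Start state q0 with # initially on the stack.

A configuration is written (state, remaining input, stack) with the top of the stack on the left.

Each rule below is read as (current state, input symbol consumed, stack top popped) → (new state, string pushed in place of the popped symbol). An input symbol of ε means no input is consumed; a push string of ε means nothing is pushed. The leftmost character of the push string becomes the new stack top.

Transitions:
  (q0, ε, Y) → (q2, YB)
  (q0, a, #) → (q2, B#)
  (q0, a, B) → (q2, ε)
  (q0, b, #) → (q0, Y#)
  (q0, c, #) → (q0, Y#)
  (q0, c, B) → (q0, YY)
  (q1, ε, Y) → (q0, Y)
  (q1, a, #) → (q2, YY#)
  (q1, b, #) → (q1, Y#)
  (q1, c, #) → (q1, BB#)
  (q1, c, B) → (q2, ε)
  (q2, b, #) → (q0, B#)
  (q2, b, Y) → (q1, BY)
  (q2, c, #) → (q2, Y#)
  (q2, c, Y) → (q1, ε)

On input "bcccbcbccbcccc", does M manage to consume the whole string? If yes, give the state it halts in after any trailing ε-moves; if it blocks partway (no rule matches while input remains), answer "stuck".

q1

(q0, bcccbcbccbcccc, #) ⊢ (q0, cccbcbccbcccc, Y#) ⊢ (q2, cccbcbccbcccc, YB#) ⊢ (q1, ccbcbccbcccc, B#) ⊢ (q2, cbcbccbcccc, #) ⊢ (q2, bcbccbcccc, Y#) ⊢ (q1, cbccbcccc, BY#) ⊢ (q2, bccbcccc, Y#) ⊢ (q1, ccbcccc, BY#) ⊢ (q2, cbcccc, Y#) ⊢ (q1, bcccc, #) ⊢ (q1, cccc, Y#) ⊢ (q0, cccc, Y#) ⊢ (q2, cccc, YB#) ⊢ (q1, ccc, B#) ⊢ (q2, cc, #) ⊢ (q2, c, Y#) ⊢ (q1, ε, #)
All input consumed; M is in state q1.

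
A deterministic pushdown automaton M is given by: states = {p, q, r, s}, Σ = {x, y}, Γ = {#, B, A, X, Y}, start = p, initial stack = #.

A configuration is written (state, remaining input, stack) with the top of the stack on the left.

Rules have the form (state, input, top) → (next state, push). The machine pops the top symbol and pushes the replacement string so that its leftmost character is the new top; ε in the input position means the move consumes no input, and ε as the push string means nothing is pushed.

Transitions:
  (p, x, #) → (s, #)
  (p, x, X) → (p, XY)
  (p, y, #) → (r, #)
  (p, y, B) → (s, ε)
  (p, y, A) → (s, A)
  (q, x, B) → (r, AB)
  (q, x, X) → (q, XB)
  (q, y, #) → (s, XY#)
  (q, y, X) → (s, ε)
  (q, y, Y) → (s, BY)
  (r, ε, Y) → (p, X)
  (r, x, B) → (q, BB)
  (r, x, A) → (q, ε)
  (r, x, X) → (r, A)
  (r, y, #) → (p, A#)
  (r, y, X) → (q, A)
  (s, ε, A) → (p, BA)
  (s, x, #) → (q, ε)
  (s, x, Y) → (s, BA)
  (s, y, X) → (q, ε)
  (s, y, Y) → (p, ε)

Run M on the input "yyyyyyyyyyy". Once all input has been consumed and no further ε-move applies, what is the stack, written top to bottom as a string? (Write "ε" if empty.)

(p, yyyyyyyyyyy, #)
  read y, top #: go to r, push # → (r, yyyyyyyyyy, #)
  read y, top #: go to p, push A# → (p, yyyyyyyyy, A#)
  read y, top A: go to s, push A → (s, yyyyyyyy, A#)
  ε-move, top A: go to p, push BA → (p, yyyyyyyy, BA#)
  read y, top B: go to s, push ε → (s, yyyyyyy, A#)
  ε-move, top A: go to p, push BA → (p, yyyyyyy, BA#)
  read y, top B: go to s, push ε → (s, yyyyyy, A#)
  ε-move, top A: go to p, push BA → (p, yyyyyy, BA#)
  read y, top B: go to s, push ε → (s, yyyyy, A#)
  ε-move, top A: go to p, push BA → (p, yyyyy, BA#)
  read y, top B: go to s, push ε → (s, yyyy, A#)
  ε-move, top A: go to p, push BA → (p, yyyy, BA#)
  read y, top B: go to s, push ε → (s, yyy, A#)
  ε-move, top A: go to p, push BA → (p, yyy, BA#)
  read y, top B: go to s, push ε → (s, yy, A#)
  ε-move, top A: go to p, push BA → (p, yy, BA#)
  read y, top B: go to s, push ε → (s, y, A#)
  ε-move, top A: go to p, push BA → (p, y, BA#)
  read y, top B: go to s, push ε → (s, ε, A#)
  ε-move, top A: go to p, push BA → (p, ε, BA#)
All input consumed in state p with stack BA#.

BA#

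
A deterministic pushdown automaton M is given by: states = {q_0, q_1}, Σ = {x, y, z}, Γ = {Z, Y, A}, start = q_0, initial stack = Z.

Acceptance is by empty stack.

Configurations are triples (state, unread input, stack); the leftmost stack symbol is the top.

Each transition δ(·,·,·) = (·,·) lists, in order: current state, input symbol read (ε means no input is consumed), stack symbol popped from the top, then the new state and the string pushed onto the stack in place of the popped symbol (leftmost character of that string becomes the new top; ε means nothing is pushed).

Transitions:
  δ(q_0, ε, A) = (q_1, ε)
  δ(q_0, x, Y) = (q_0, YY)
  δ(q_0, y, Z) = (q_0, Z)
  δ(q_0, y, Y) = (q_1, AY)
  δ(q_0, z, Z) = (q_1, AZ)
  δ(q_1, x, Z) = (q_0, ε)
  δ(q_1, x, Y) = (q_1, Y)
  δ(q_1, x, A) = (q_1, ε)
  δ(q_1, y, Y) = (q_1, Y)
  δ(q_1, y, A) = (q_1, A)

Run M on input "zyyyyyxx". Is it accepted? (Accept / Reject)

Accept

(q_0, zyyyyyxx, Z) ⊢ (q_1, yyyyyxx, AZ) ⊢ (q_1, yyyyxx, AZ) ⊢ (q_1, yyyxx, AZ) ⊢ (q_1, yyxx, AZ) ⊢ (q_1, yxx, AZ) ⊢ (q_1, xx, AZ) ⊢ (q_1, x, Z) ⊢ (q_0, ε, ε)
All input consumed and the stack is empty.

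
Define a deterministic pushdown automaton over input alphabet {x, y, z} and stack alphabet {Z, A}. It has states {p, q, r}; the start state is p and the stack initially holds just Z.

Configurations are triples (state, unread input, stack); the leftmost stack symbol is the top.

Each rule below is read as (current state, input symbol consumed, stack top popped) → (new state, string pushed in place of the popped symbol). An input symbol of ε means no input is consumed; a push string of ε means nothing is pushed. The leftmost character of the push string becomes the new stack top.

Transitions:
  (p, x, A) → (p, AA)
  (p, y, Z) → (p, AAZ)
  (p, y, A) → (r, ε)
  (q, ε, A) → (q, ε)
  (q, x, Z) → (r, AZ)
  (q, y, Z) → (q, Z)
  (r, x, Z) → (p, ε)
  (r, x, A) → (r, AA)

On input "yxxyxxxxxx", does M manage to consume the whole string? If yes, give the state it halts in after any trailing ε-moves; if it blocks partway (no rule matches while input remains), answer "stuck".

r

(p, yxxyxxxxxx, Z)
  read y, top Z: go to p, push AAZ → (p, xxyxxxxxx, AAZ)
  read x, top A: go to p, push AA → (p, xyxxxxxx, AAAZ)
  read x, top A: go to p, push AA → (p, yxxxxxx, AAAAZ)
  read y, top A: go to r, push ε → (r, xxxxxx, AAAZ)
  read x, top A: go to r, push AA → (r, xxxxx, AAAAZ)
  read x, top A: go to r, push AA → (r, xxxx, AAAAAZ)
  read x, top A: go to r, push AA → (r, xxx, AAAAAAZ)
  read x, top A: go to r, push AA → (r, xx, AAAAAAAZ)
  read x, top A: go to r, push AA → (r, x, AAAAAAAAZ)
  read x, top A: go to r, push AA → (r, ε, AAAAAAAAAZ)
All input consumed; M is in state r.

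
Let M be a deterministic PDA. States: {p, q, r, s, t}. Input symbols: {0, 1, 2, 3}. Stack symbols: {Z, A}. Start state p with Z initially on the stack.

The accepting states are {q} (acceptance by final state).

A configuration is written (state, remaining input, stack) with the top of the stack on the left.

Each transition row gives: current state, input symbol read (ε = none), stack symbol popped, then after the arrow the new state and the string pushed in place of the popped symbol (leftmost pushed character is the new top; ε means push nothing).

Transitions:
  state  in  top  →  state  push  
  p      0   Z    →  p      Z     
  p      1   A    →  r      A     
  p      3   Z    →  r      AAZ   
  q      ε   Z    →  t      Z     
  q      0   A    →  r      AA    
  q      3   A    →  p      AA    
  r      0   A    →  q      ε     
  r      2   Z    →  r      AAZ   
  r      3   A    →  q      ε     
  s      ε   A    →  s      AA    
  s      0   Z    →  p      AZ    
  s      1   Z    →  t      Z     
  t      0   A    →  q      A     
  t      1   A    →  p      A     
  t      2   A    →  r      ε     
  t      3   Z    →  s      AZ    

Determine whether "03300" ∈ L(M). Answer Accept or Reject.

(p, 03300, Z)
  read 0, top Z: go to p, push Z → (p, 3300, Z)
  read 3, top Z: go to r, push AAZ → (r, 300, AAZ)
  read 3, top A: go to q, push ε → (q, 00, AZ)
  read 0, top A: go to r, push AA → (r, 0, AAZ)
  read 0, top A: go to q, push ε → (q, ε, AZ)
All input consumed; state q ∈ F.

Accept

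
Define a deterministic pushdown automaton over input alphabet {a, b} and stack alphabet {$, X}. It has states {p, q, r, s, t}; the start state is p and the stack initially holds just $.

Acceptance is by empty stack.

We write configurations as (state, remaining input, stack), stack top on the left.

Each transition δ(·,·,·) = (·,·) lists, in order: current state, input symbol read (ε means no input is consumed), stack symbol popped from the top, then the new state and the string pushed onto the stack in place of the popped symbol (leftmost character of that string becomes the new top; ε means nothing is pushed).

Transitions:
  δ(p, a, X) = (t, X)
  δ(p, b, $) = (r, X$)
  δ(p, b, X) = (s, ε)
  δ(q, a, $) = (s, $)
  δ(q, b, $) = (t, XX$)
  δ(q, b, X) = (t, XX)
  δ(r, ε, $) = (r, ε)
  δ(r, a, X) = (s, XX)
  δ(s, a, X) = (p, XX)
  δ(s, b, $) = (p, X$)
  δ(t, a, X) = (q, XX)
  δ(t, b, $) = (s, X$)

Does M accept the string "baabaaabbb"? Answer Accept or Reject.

(p, baabaaabbb, $)
  read b, top $: go to r, push X$ → (r, aabaaabbb, X$)
  read a, top X: go to s, push XX → (s, abaaabbb, XX$)
  read a, top X: go to p, push XX → (p, baaabbb, XXX$)
  read b, top X: go to s, push ε → (s, aaabbb, XX$)
  read a, top X: go to p, push XX → (p, aabbb, XXX$)
  read a, top X: go to t, push X → (t, abbb, XXX$)
  read a, top X: go to q, push XX → (q, bbb, XXXX$)
  read b, top X: go to t, push XX → (t, bb, XXXXX$)
No transition applies at (t, bb, XXXXX$); input not fully consumed.

Reject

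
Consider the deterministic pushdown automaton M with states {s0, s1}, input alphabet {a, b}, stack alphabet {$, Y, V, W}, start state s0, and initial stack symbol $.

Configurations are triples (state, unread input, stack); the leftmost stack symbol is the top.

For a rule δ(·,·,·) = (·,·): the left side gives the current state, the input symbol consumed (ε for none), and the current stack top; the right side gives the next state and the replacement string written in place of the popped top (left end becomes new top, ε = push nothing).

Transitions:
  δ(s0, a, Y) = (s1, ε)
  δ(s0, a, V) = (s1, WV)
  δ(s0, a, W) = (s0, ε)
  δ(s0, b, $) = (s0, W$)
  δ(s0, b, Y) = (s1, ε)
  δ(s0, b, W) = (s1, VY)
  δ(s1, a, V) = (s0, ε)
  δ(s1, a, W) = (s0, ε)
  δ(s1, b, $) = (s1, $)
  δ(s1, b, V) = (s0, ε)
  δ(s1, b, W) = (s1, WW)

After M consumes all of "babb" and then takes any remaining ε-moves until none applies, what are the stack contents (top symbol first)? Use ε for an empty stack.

(s0, babb, $)
  read b, top $: go to s0, push W$ → (s0, abb, W$)
  read a, top W: go to s0, push ε → (s0, bb, $)
  read b, top $: go to s0, push W$ → (s0, b, W$)
  read b, top W: go to s1, push VY → (s1, ε, VY$)
All input consumed in state s1 with stack VY$.

VY$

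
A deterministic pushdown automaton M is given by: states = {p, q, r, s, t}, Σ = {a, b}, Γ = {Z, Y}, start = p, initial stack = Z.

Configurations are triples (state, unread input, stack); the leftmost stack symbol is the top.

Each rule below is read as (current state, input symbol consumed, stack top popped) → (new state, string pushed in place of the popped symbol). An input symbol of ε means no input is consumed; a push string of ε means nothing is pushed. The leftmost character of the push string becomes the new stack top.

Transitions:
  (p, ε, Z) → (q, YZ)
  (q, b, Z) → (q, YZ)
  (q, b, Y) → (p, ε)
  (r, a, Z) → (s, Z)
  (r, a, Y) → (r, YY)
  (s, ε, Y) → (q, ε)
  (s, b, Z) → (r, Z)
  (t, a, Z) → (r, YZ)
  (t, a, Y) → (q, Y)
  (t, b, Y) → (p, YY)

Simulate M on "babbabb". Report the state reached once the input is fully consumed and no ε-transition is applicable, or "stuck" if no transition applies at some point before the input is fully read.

(p, babbabb, Z) ⊢ (q, babbabb, YZ) ⊢ (p, abbabb, Z) ⊢ (q, abbabb, YZ)
No transition for (q, a, top Y); M blocks with input abbabb remaining.

stuck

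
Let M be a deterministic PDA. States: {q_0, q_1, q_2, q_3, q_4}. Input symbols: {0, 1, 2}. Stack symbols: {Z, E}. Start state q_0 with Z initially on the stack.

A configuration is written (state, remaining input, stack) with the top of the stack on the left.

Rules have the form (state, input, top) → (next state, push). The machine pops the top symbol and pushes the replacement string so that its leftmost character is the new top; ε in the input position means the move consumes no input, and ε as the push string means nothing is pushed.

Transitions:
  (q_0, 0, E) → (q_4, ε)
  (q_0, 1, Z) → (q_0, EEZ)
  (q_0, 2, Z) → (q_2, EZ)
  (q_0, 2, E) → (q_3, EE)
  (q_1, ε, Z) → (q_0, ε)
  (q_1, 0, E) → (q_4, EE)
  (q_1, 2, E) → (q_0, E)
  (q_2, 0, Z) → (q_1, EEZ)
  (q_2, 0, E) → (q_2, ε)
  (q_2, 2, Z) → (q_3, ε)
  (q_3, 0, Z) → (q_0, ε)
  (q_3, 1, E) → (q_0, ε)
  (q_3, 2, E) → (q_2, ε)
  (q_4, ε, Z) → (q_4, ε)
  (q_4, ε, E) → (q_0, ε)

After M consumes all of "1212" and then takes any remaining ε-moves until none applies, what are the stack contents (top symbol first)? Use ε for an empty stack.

EEEZ

(q_0, 1212, Z)
  read 1, top Z: go to q_0, push EEZ → (q_0, 212, EEZ)
  read 2, top E: go to q_3, push EE → (q_3, 12, EEEZ)
  read 1, top E: go to q_0, push ε → (q_0, 2, EEZ)
  read 2, top E: go to q_3, push EE → (q_3, ε, EEEZ)
All input consumed in state q_3 with stack EEEZ.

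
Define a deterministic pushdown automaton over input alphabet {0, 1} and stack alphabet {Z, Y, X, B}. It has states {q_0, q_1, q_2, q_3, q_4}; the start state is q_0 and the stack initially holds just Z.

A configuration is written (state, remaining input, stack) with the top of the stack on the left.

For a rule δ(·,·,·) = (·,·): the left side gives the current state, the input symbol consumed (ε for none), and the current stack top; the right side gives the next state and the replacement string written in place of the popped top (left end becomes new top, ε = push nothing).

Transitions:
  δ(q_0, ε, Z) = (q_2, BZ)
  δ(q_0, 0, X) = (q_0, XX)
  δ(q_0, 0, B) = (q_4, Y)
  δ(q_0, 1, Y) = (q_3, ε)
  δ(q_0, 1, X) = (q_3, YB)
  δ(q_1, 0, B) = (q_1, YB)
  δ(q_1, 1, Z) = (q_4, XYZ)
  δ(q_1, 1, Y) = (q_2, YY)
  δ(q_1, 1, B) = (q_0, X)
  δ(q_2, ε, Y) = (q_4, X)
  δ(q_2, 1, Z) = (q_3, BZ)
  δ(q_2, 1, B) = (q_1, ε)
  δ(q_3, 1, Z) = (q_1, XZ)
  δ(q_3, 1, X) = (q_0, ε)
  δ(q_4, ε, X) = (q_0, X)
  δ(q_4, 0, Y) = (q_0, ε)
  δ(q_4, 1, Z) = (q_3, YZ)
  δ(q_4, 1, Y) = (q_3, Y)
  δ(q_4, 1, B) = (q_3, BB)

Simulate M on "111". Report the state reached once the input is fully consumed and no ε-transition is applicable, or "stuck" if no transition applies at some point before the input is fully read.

q_3

(q_0, 111, Z)
  ε-move, top Z: go to q_2, push BZ → (q_2, 111, BZ)
  read 1, top B: go to q_1, push ε → (q_1, 11, Z)
  read 1, top Z: go to q_4, push XYZ → (q_4, 1, XYZ)
  ε-move, top X: go to q_0, push X → (q_0, 1, XYZ)
  read 1, top X: go to q_3, push YB → (q_3, ε, YBYZ)
All input consumed; M is in state q_3.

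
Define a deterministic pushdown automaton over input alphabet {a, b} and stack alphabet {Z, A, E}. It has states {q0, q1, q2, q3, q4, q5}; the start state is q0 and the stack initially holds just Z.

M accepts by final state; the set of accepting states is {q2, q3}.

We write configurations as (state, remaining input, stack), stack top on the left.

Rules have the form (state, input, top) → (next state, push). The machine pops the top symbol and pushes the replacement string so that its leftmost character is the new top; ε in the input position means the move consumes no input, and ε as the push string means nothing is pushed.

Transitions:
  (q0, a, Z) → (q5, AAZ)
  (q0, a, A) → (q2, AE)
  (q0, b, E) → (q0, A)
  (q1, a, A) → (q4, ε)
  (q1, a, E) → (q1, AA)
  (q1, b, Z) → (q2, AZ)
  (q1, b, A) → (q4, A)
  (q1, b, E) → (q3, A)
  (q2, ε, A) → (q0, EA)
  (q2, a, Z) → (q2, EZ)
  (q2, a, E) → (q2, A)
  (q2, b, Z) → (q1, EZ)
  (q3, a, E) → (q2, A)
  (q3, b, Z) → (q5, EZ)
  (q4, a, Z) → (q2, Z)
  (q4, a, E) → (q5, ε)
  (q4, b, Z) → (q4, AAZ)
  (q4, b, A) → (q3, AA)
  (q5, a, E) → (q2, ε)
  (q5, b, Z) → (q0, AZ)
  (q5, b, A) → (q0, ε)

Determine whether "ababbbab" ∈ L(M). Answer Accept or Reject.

Reject

(q0, ababbbab, Z)
  read a, top Z: go to q5, push AAZ → (q5, babbbab, AAZ)
  read b, top A: go to q0, push ε → (q0, abbbab, AZ)
  read a, top A: go to q2, push AE → (q2, bbbab, AEZ)
  ε-move, top A: go to q0, push EA → (q0, bbbab, EAEZ)
  read b, top E: go to q0, push A → (q0, bbab, AAEZ)
No transition applies at (q0, bbab, AAEZ); input not fully consumed.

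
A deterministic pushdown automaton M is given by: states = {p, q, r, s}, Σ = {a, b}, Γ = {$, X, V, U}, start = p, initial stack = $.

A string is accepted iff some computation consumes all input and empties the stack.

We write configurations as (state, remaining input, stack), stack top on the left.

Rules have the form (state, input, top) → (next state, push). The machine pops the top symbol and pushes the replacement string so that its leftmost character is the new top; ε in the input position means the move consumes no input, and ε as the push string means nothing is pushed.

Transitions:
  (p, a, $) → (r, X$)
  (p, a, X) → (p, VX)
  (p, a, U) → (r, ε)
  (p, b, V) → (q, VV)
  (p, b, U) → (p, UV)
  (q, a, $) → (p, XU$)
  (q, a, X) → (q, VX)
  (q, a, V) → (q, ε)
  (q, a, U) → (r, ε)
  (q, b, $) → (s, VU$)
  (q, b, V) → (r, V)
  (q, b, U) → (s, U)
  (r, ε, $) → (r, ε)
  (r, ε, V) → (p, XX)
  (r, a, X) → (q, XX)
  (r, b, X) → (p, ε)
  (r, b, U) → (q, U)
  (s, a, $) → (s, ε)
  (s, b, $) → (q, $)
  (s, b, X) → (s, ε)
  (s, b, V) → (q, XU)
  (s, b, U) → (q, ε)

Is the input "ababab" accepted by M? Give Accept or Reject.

(p, ababab, $)
  read a, top $: go to r, push X$ → (r, babab, X$)
  read b, top X: go to p, push ε → (p, abab, $)
  read a, top $: go to r, push X$ → (r, bab, X$)
  read b, top X: go to p, push ε → (p, ab, $)
  read a, top $: go to r, push X$ → (r, b, X$)
  read b, top X: go to p, push ε → (p, ε, $)
All input consumed; stack is $, not empty, and no further ε-move applies.

Reject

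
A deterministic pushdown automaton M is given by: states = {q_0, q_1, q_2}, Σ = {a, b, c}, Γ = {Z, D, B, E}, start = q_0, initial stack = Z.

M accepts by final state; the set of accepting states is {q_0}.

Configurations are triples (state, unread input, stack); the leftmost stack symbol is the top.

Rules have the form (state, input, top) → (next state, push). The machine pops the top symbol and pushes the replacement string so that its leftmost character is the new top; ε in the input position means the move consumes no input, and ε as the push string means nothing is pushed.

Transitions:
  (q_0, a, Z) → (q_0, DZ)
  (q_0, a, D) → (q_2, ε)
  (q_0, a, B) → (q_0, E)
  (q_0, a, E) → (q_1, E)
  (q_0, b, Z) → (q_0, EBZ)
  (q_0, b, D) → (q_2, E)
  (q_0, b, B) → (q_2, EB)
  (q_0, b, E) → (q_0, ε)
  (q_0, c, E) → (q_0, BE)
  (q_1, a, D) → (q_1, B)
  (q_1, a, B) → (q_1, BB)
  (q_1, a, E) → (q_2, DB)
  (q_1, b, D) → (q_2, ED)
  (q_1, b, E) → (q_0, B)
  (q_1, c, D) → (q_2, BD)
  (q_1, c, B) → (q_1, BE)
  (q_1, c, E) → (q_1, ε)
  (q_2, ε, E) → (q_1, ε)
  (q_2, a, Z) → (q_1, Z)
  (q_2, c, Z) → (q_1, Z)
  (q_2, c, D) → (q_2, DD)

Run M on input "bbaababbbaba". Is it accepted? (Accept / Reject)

Accept

(q_0, bbaababbbaba, Z) ⊢ (q_0, baababbbaba, EBZ) ⊢ (q_0, aababbbaba, BZ) ⊢ (q_0, ababbbaba, EZ) ⊢ (q_1, babbbaba, EZ) ⊢ (q_0, abbbaba, BZ) ⊢ (q_0, bbbaba, EZ) ⊢ (q_0, bbaba, Z) ⊢ (q_0, baba, EBZ) ⊢ (q_0, aba, BZ) ⊢ (q_0, ba, EZ) ⊢ (q_0, a, Z) ⊢ (q_0, ε, DZ)
All input consumed; state q_0 ∈ F.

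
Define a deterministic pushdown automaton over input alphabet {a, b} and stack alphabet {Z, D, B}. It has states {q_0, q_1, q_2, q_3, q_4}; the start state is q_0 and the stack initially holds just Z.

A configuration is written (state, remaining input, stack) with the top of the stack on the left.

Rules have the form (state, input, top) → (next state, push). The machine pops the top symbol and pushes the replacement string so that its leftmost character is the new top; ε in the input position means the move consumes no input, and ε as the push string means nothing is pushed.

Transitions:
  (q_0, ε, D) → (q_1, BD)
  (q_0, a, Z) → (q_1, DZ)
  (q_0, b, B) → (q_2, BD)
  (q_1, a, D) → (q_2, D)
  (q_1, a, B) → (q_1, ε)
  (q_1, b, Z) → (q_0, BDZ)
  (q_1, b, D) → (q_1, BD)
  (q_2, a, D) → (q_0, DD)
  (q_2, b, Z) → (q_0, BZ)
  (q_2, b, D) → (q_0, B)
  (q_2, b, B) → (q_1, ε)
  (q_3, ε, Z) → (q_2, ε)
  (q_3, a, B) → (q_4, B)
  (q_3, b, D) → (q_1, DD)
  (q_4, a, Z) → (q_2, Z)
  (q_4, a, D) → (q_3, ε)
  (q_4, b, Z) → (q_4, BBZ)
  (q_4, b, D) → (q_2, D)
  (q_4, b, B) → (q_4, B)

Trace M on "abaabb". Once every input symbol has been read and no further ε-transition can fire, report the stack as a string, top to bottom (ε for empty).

(q_0, abaabb, Z)
  read a, top Z: go to q_1, push DZ → (q_1, baabb, DZ)
  read b, top D: go to q_1, push BD → (q_1, aabb, BDZ)
  read a, top B: go to q_1, push ε → (q_1, abb, DZ)
  read a, top D: go to q_2, push D → (q_2, bb, DZ)
  read b, top D: go to q_0, push B → (q_0, b, BZ)
  read b, top B: go to q_2, push BD → (q_2, ε, BDZ)
All input consumed in state q_2 with stack BDZ.

BDZ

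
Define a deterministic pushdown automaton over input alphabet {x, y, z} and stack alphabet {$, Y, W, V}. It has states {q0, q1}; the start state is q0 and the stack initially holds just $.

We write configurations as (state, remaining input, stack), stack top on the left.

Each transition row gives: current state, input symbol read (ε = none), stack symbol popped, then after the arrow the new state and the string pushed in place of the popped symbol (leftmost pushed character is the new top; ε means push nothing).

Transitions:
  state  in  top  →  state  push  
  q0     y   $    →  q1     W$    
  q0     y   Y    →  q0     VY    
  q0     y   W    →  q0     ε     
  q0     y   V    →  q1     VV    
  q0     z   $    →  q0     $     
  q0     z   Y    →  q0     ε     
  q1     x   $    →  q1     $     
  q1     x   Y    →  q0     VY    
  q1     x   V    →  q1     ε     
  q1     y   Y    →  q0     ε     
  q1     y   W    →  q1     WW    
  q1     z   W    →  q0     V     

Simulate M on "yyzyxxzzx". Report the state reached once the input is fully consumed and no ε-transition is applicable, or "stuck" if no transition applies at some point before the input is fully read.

(q0, yyzyxxzzx, $)
  read y, top $: go to q1, push W$ → (q1, yzyxxzzx, W$)
  read y, top W: go to q1, push WW → (q1, zyxxzzx, WW$)
  read z, top W: go to q0, push V → (q0, yxxzzx, VW$)
  read y, top V: go to q1, push VV → (q1, xxzzx, VVW$)
  read x, top V: go to q1, push ε → (q1, xzzx, VW$)
  read x, top V: go to q1, push ε → (q1, zzx, W$)
  read z, top W: go to q0, push V → (q0, zx, V$)
No transition for (q0, z, top V); M blocks with input zx remaining.

stuck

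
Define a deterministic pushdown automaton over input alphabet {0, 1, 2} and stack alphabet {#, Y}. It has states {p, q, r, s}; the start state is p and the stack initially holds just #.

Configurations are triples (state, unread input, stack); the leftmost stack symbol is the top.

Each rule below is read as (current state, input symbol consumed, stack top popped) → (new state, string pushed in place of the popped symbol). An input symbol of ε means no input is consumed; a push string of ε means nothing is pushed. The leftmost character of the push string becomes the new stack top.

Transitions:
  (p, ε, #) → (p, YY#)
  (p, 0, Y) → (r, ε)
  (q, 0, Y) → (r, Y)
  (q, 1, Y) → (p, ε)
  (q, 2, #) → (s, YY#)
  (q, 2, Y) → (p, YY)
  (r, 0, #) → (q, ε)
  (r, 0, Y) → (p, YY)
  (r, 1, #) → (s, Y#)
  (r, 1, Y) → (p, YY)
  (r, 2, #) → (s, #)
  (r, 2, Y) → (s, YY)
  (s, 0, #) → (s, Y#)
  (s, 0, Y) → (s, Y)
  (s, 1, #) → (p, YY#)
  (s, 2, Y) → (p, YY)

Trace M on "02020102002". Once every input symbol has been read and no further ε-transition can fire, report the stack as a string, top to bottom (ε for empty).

YYYY#

(p, 02020102002, #)
  ε-move, top #: go to p, push YY# → (p, 02020102002, YY#)
  read 0, top Y: go to r, push ε → (r, 2020102002, Y#)
  read 2, top Y: go to s, push YY → (s, 020102002, YY#)
  read 0, top Y: go to s, push Y → (s, 20102002, YY#)
  read 2, top Y: go to p, push YY → (p, 0102002, YYY#)
  read 0, top Y: go to r, push ε → (r, 102002, YY#)
  read 1, top Y: go to p, push YY → (p, 02002, YYY#)
  read 0, top Y: go to r, push ε → (r, 2002, YY#)
  read 2, top Y: go to s, push YY → (s, 002, YYY#)
  read 0, top Y: go to s, push Y → (s, 02, YYY#)
  read 0, top Y: go to s, push Y → (s, 2, YYY#)
  read 2, top Y: go to p, push YY → (p, ε, YYYY#)
All input consumed in state p with stack YYYY#.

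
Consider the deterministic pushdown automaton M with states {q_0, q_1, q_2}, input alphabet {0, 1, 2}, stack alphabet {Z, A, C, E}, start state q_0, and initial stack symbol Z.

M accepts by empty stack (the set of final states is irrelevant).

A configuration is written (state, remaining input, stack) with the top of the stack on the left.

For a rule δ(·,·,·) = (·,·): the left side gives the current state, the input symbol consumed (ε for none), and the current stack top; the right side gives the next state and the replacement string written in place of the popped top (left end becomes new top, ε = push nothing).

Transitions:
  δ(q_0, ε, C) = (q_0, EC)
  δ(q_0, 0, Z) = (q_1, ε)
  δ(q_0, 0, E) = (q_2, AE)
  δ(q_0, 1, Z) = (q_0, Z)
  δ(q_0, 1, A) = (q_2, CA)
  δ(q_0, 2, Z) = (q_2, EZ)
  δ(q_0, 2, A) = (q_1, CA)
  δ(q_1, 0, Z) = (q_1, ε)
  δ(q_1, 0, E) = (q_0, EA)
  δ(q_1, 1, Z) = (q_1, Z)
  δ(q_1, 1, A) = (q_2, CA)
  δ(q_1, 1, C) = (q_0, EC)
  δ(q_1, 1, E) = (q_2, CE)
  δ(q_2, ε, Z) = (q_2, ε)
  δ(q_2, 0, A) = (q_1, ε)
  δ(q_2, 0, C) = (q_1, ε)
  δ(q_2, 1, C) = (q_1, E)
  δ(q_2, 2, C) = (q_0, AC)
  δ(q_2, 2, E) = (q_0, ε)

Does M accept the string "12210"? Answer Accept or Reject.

Accept

(q_0, 12210, Z)
  read 1, top Z: go to q_0, push Z → (q_0, 2210, Z)
  read 2, top Z: go to q_2, push EZ → (q_2, 210, EZ)
  read 2, top E: go to q_0, push ε → (q_0, 10, Z)
  read 1, top Z: go to q_0, push Z → (q_0, 0, Z)
  read 0, top Z: go to q_1, push ε → (q_1, ε, ε)
All input consumed and the stack is empty.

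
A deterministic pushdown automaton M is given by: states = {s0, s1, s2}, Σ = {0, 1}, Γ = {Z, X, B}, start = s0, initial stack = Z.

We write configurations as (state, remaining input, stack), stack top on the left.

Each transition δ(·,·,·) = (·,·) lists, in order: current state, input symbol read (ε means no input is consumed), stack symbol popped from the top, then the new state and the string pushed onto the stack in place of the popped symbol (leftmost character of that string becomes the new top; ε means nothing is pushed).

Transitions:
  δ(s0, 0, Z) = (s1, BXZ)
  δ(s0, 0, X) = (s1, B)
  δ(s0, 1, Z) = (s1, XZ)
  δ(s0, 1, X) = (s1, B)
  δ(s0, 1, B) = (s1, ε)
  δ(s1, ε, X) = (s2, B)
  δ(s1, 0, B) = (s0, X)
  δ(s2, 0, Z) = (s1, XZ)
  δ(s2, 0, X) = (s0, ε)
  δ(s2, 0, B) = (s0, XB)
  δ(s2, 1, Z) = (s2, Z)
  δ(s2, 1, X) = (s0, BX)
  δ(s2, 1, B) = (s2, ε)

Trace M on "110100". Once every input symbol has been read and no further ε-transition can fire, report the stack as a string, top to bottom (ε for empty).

(s0, 110100, Z)
  read 1, top Z: go to s1, push XZ → (s1, 10100, XZ)
  ε-move, top X: go to s2, push B → (s2, 10100, BZ)
  read 1, top B: go to s2, push ε → (s2, 0100, Z)
  read 0, top Z: go to s1, push XZ → (s1, 100, XZ)
  ε-move, top X: go to s2, push B → (s2, 100, BZ)
  read 1, top B: go to s2, push ε → (s2, 00, Z)
  read 0, top Z: go to s1, push XZ → (s1, 0, XZ)
  ε-move, top X: go to s2, push B → (s2, 0, BZ)
  read 0, top B: go to s0, push XB → (s0, ε, XBZ)
All input consumed in state s0 with stack XBZ.

XBZ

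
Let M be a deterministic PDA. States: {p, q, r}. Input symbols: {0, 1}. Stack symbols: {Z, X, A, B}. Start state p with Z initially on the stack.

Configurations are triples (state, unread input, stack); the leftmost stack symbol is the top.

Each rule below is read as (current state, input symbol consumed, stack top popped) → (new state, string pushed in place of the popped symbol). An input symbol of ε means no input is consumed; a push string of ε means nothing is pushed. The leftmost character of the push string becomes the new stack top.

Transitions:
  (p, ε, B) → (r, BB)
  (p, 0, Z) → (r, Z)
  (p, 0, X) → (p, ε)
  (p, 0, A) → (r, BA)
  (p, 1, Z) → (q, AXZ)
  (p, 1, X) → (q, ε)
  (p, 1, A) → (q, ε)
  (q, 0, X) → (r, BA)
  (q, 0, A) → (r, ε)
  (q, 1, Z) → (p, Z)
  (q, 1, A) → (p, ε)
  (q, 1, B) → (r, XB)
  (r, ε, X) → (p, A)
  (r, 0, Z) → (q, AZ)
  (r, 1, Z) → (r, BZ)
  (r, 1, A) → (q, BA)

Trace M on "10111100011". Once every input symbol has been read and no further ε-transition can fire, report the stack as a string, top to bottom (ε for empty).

AXZ

(p, 10111100011, Z)
  read 1, top Z: go to q, push AXZ → (q, 0111100011, AXZ)
  read 0, top A: go to r, push ε → (r, 111100011, XZ)
  ε-move, top X: go to p, push A → (p, 111100011, AZ)
  read 1, top A: go to q, push ε → (q, 11100011, Z)
  read 1, top Z: go to p, push Z → (p, 1100011, Z)
  read 1, top Z: go to q, push AXZ → (q, 100011, AXZ)
  read 1, top A: go to p, push ε → (p, 00011, XZ)
  read 0, top X: go to p, push ε → (p, 0011, Z)
  read 0, top Z: go to r, push Z → (r, 011, Z)
  read 0, top Z: go to q, push AZ → (q, 11, AZ)
  read 1, top A: go to p, push ε → (p, 1, Z)
  read 1, top Z: go to q, push AXZ → (q, ε, AXZ)
All input consumed in state q with stack AXZ.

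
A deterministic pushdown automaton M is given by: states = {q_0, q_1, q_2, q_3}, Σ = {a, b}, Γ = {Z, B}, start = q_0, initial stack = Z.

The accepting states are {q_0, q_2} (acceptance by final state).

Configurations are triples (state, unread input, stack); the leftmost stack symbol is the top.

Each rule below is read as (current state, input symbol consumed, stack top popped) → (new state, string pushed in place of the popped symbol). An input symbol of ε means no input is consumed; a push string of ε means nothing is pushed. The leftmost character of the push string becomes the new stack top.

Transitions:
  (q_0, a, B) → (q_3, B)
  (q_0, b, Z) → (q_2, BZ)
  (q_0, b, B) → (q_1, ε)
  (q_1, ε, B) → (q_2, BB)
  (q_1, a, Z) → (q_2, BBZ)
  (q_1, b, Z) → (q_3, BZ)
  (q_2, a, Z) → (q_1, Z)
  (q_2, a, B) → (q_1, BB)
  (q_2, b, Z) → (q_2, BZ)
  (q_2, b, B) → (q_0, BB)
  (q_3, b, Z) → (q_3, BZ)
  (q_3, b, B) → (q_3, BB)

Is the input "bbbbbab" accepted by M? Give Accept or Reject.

Accept

(q_0, bbbbbab, Z)
  read b, top Z: go to q_2, push BZ → (q_2, bbbbab, BZ)
  read b, top B: go to q_0, push BB → (q_0, bbbab, BBZ)
  read b, top B: go to q_1, push ε → (q_1, bbab, BZ)
  ε-move, top B: go to q_2, push BB → (q_2, bbab, BBZ)
  read b, top B: go to q_0, push BB → (q_0, bab, BBBZ)
  read b, top B: go to q_1, push ε → (q_1, ab, BBZ)
  ε-move, top B: go to q_2, push BB → (q_2, ab, BBBZ)
  read a, top B: go to q_1, push BB → (q_1, b, BBBBZ)
  ε-move, top B: go to q_2, push BB → (q_2, b, BBBBBZ)
  read b, top B: go to q_0, push BB → (q_0, ε, BBBBBBZ)
All input consumed; state q_0 ∈ F.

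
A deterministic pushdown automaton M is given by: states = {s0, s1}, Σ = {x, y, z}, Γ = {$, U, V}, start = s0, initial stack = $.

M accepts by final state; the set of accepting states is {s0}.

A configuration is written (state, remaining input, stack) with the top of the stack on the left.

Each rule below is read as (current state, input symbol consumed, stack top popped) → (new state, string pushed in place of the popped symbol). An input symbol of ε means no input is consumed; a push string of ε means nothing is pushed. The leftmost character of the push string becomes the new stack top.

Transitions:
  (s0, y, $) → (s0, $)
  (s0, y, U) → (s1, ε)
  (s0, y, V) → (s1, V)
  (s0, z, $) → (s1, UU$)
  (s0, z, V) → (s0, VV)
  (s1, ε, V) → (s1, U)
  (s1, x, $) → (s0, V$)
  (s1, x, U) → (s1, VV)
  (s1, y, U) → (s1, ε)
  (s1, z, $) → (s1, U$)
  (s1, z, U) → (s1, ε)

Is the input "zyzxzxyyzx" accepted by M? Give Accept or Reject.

Reject

(s0, zyzxzxyyzx, $) ⊢ (s1, yzxzxyyzx, UU$) ⊢ (s1, zxzxyyzx, U$) ⊢ (s1, xzxyyzx, $) ⊢ (s0, zxyyzx, V$) ⊢ (s0, xyyzx, VV$)
No transition applies at (s0, xyyzx, VV$); input not fully consumed.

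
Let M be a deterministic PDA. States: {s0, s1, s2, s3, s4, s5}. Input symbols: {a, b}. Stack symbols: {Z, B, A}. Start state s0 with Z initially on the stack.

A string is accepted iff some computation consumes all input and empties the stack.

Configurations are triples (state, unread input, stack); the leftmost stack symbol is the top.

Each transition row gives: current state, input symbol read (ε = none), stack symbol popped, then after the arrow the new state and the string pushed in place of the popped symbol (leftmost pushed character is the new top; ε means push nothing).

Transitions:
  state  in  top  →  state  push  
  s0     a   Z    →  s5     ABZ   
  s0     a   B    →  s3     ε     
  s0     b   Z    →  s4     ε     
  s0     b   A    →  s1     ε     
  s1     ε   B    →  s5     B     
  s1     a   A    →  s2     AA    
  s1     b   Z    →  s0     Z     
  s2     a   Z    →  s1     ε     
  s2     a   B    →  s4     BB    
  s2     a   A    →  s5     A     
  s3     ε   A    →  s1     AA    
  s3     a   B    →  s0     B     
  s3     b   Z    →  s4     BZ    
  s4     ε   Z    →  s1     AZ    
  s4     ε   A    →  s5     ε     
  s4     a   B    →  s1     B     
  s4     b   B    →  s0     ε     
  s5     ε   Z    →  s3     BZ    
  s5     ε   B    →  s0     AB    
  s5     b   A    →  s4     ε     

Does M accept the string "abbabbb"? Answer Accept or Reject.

(s0, abbabbb, Z) ⊢ (s5, bbabbb, ABZ) ⊢ (s4, babbb, BZ) ⊢ (s0, abbb, Z) ⊢ (s5, bbb, ABZ) ⊢ (s4, bb, BZ) ⊢ (s0, b, Z) ⊢ (s4, ε, ε)
All input consumed and the stack is empty.

Accept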